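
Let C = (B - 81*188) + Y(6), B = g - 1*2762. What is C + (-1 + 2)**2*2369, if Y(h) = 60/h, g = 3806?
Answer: -11805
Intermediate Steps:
B = 1044 (B = 3806 - 1*2762 = 3806 - 2762 = 1044)
C = -14174 (C = (1044 - 81*188) + 60/6 = (1044 - 15228) + 60*(1/6) = -14184 + 10 = -14174)
C + (-1 + 2)**2*2369 = -14174 + (-1 + 2)**2*2369 = -14174 + 1**2*2369 = -14174 + 1*2369 = -14174 + 2369 = -11805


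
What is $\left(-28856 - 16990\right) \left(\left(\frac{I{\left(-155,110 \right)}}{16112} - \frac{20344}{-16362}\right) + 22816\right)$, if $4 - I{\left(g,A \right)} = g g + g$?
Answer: $- \frac{425546737968005}{406828} \approx -1.046 \cdot 10^{9}$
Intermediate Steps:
$I{\left(g,A \right)} = 4 - g - g^{2}$ ($I{\left(g,A \right)} = 4 - \left(g g + g\right) = 4 - \left(g^{2} + g\right) = 4 - \left(g + g^{2}\right) = 4 - g - g^{2}$)
$\left(-28856 - 16990\right) \left(\left(\frac{I{\left(-155,110 \right)}}{16112} - \frac{20344}{-16362}\right) + 22816\right) = \left(-28856 - 16990\right) \left(\left(\frac{4 - -155 - \left(-155\right)^{2}}{16112} - \frac{20344}{-16362}\right) + 22816\right) = - 45846 \left(\left(\left(4 + 155 - 24025\right) \frac{1}{16112} - - \frac{10172}{8181}\right) + 22816\right) = - 45846 \left(\left(\left(4 + 155 - 24025\right) \frac{1}{16112} + \frac{10172}{8181}\right) + 22816\right) = - 45846 \left(\left(\left(-23866\right) \frac{1}{16112} + \frac{10172}{8181}\right) + 22816\right) = - 45846 \left(\left(- \frac{11933}{8056} + \frac{10172}{8181}\right) + 22816\right) = - 45846 \left(- \frac{15678241}{65906136} + 22816\right) = \left(-45846\right) \frac{1503698720735}{65906136} = - \frac{425546737968005}{406828}$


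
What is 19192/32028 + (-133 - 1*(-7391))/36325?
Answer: 232402156/290854275 ≈ 0.79903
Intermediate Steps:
19192/32028 + (-133 - 1*(-7391))/36325 = 19192*(1/32028) + (-133 + 7391)*(1/36325) = 4798/8007 + 7258*(1/36325) = 4798/8007 + 7258/36325 = 232402156/290854275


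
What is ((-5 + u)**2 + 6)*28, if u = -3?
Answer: 1960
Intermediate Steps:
((-5 + u)**2 + 6)*28 = ((-5 - 3)**2 + 6)*28 = ((-8)**2 + 6)*28 = (64 + 6)*28 = 70*28 = 1960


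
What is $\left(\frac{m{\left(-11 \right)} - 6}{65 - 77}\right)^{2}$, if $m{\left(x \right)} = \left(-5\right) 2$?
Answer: $\frac{16}{9} \approx 1.7778$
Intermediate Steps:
$m{\left(x \right)} = -10$
$\left(\frac{m{\left(-11 \right)} - 6}{65 - 77}\right)^{2} = \left(\frac{-10 - 6}{65 - 77}\right)^{2} = \left(- \frac{16}{-12}\right)^{2} = \left(\left(-16\right) \left(- \frac{1}{12}\right)\right)^{2} = \left(\frac{4}{3}\right)^{2} = \frac{16}{9}$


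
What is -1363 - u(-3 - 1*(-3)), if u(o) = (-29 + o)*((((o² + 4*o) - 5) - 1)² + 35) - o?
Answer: 696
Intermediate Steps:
u(o) = -o + (-29 + o)*(35 + (-6 + o² + 4*o)²) (u(o) = (-29 + o)*(((-5 + o² + 4*o) - 1)² + 35) - o = (-29 + o)*((-6 + o² + 4*o)² + 35) - o = (-29 + o)*(35 + (-6 + o² + 4*o)²) - o = -o + (-29 + o)*(35 + (-6 + o² + 4*o)²))
-1363 - u(-3 - 1*(-3)) = -1363 - (-2059 + (-3 - 1*(-3))⁵ - 228*(-3 - 1*(-3))³ - 164*(-3 - 1*(-3))² - 21*(-3 - 1*(-3))⁴ + 1462*(-3 - 1*(-3))) = -1363 - (-2059 + (-3 + 3)⁵ - 228*(-3 + 3)³ - 164*(-3 + 3)² - 21*(-3 + 3)⁴ + 1462*(-3 + 3)) = -1363 - (-2059 + 0⁵ - 228*0³ - 164*0² - 21*0⁴ + 1462*0) = -1363 - (-2059 + 0 - 228*0 - 164*0 - 21*0 + 0) = -1363 - (-2059 + 0 + 0 + 0 + 0 + 0) = -1363 - 1*(-2059) = -1363 + 2059 = 696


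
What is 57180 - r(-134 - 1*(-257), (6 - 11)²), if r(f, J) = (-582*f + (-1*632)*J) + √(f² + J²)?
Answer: 144566 - √15754 ≈ 1.4444e+5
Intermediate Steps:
r(f, J) = √(J² + f²) - 632*J - 582*f (r(f, J) = (-582*f - 632*J) + √(J² + f²) = (-632*J - 582*f) + √(J² + f²) = √(J² + f²) - 632*J - 582*f)
57180 - r(-134 - 1*(-257), (6 - 11)²) = 57180 - (√(((6 - 11)²)² + (-134 - 1*(-257))²) - 632*(6 - 11)² - 582*(-134 - 1*(-257))) = 57180 - (√(((-5)²)² + (-134 + 257)²) - 632*(-5)² - 582*(-134 + 257)) = 57180 - (√(25² + 123²) - 632*25 - 582*123) = 57180 - (√(625 + 15129) - 15800 - 71586) = 57180 - (√15754 - 15800 - 71586) = 57180 - (-87386 + √15754) = 57180 + (87386 - √15754) = 144566 - √15754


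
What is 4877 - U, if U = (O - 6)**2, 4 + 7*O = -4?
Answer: 236473/49 ≈ 4826.0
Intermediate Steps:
O = -8/7 (O = -4/7 + (1/7)*(-4) = -4/7 - 4/7 = -8/7 ≈ -1.1429)
U = 2500/49 (U = (-8/7 - 6)**2 = (-50/7)**2 = 2500/49 ≈ 51.020)
4877 - U = 4877 - 1*2500/49 = 4877 - 2500/49 = 236473/49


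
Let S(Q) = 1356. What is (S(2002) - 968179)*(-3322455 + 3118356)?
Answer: 197327607477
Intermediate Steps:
(S(2002) - 968179)*(-3322455 + 3118356) = (1356 - 968179)*(-3322455 + 3118356) = -966823*(-204099) = 197327607477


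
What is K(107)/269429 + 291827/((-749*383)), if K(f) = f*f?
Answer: -75342316500/77290288943 ≈ -0.97480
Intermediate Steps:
K(f) = f**2
K(107)/269429 + 291827/((-749*383)) = 107**2/269429 + 291827/((-749*383)) = 11449*(1/269429) + 291827/(-286867) = 11449/269429 + 291827*(-1/286867) = 11449/269429 - 291827/286867 = -75342316500/77290288943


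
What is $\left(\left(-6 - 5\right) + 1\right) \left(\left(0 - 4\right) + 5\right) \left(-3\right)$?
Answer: $30$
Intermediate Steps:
$\left(\left(-6 - 5\right) + 1\right) \left(\left(0 - 4\right) + 5\right) \left(-3\right) = \left(-11 + 1\right) \left(\left(0 - 4\right) + 5\right) \left(-3\right) = - 10 \left(-4 + 5\right) \left(-3\right) = - 10 \cdot 1 \left(-3\right) = \left(-10\right) \left(-3\right) = 30$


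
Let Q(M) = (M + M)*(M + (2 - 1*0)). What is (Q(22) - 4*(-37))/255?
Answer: 1204/255 ≈ 4.7216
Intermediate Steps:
Q(M) = 2*M*(2 + M) (Q(M) = (2*M)*(M + (2 + 0)) = (2*M)*(M + 2) = (2*M)*(2 + M) = 2*M*(2 + M))
(Q(22) - 4*(-37))/255 = (2*22*(2 + 22) - 4*(-37))/255 = (2*22*24 + 148)*(1/255) = (1056 + 148)*(1/255) = 1204*(1/255) = 1204/255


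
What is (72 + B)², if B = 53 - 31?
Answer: 8836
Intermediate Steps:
B = 22
(72 + B)² = (72 + 22)² = 94² = 8836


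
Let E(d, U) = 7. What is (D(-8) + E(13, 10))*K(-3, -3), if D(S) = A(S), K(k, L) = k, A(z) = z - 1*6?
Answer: 21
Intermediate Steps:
A(z) = -6 + z (A(z) = z - 6 = -6 + z)
D(S) = -6 + S
(D(-8) + E(13, 10))*K(-3, -3) = ((-6 - 8) + 7)*(-3) = (-14 + 7)*(-3) = -7*(-3) = 21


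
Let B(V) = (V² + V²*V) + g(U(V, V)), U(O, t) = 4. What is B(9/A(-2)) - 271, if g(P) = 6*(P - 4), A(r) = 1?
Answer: 539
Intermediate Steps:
g(P) = -24 + 6*P (g(P) = 6*(-4 + P) = -24 + 6*P)
B(V) = V² + V³ (B(V) = (V² + V²*V) + (-24 + 6*4) = (V² + V³) + (-24 + 24) = (V² + V³) + 0 = V² + V³)
B(9/A(-2)) - 271 = (9/1)²*(1 + 9/1) - 271 = (9*1)²*(1 + 9*1) - 271 = 9²*(1 + 9) - 271 = 81*10 - 271 = 810 - 271 = 539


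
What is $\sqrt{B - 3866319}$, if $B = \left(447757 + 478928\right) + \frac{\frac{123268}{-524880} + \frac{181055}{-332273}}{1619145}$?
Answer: $\frac{i \sqrt{2481089168545408897398936984806033}}{29051900995590} \approx 1714.5 i$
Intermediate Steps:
$B = \frac{65420364924024917840359}{70596119419283700}$ ($B = 926685 + \left(123268 \left(- \frac{1}{524880}\right) + 181055 \left(- \frac{1}{332273}\right)\right) \frac{1}{1619145} = 926685 + \left(- \frac{30817}{131220} - \frac{181055}{332273}\right) \frac{1}{1619145} = 926685 - \frac{33997694141}{70596119419283700} = \frac{65420364924024917840359}{70596119419283700} \approx 9.2669 \cdot 10^{5}$)
$\sqrt{B - 3866319} = \sqrt{\frac{65420364924024917840359}{70596119419283700} - 3866319} = \sqrt{- \frac{207526752913020617859941}{70596119419283700}} = \frac{i \sqrt{2481089168545408897398936984806033}}{29051900995590}$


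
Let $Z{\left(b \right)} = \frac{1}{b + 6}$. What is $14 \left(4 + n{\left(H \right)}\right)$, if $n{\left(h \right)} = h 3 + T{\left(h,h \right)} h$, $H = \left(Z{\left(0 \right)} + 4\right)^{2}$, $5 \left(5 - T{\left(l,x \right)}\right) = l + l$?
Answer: $\frac{101269}{324} \approx 312.56$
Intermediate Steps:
$Z{\left(b \right)} = \frac{1}{6 + b}$
$T{\left(l,x \right)} = 5 - \frac{2 l}{5}$ ($T{\left(l,x \right)} = 5 - \frac{l + l}{5} = 5 - \frac{2 l}{5}$)
$H = \frac{625}{36}$ ($H = \left(\frac{1}{6 + 0} + 4\right)^{2} = \left(\frac{1}{6} + 4\right)^{2} = \left(\frac{25}{6}\right)^{2} = \frac{625}{36} \approx 17.361$)
$n{\left(h \right)} = 3 h + h \left(5 - \frac{2 h}{5}\right)$ ($n{\left(h \right)} = h 3 + \left(5 - \frac{2 h}{5}\right) h = 3 h + h \left(5 - \frac{2 h}{5}\right)$)
$14 \left(4 + n{\left(H \right)}\right) = 14 \left(4 + \frac{2}{5} \cdot \frac{625}{36} \left(20 - \frac{625}{36}\right)\right) = 14 \left(4 + \frac{2}{5} \cdot \frac{625}{36} \cdot \frac{95}{36}\right) = 14 \left(4 + \frac{11875}{648}\right) = 14 \cdot \frac{14467}{648} = \frac{101269}{324}$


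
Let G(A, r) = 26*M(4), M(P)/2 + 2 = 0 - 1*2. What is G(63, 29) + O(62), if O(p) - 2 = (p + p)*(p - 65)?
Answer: -578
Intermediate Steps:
M(P) = -8 (M(P) = -4 + 2*(0 - 1*2) = -4 + 2*(0 - 2) = -4 + 2*(-2) = -4 - 4 = -8)
O(p) = 2 + 2*p*(-65 + p) (O(p) = 2 + (p + p)*(p - 65) = 2 + (2*p)*(-65 + p) = 2 + 2*p*(-65 + p))
G(A, r) = -208 (G(A, r) = 26*(-8) = -208)
G(63, 29) + O(62) = -208 + (2 - 130*62 + 2*62**2) = -208 + (2 - 8060 + 2*3844) = -208 + (2 - 8060 + 7688) = -208 - 370 = -578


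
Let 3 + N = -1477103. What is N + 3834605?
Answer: 2357499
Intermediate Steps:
N = -1477106 (N = -3 - 1477103 = -1477106)
N + 3834605 = -1477106 + 3834605 = 2357499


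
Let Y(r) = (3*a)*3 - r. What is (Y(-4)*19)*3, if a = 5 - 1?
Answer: 2280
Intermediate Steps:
a = 4
Y(r) = 36 - r (Y(r) = (3*4)*3 - r = 12*3 - r = 36 - r)
(Y(-4)*19)*3 = ((36 - 1*(-4))*19)*3 = ((36 + 4)*19)*3 = (40*19)*3 = 760*3 = 2280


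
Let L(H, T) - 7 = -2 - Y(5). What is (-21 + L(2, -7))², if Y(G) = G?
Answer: 441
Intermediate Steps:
L(H, T) = 0 (L(H, T) = 7 + (-2 - 1*5) = 7 + (-2 - 5) = 7 - 7 = 0)
(-21 + L(2, -7))² = (-21 + 0)² = (-21)² = 441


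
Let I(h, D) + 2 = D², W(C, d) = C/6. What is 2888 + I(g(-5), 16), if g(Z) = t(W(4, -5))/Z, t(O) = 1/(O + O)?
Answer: 3142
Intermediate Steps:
W(C, d) = C/6 (W(C, d) = C*(⅙) = C/6)
t(O) = 1/(2*O)
g(Z) = 3/(4*Z) (g(Z) = (1/(2*(((⅙)*4))))/Z = (1/(2*(⅔)))/Z = ((½)*(3/2))/Z = 3/(4*Z))
I(h, D) = -2 + D²
2888 + I(g(-5), 16) = 2888 + (-2 + 16²) = 2888 + (-2 + 256) = 2888 + 254 = 3142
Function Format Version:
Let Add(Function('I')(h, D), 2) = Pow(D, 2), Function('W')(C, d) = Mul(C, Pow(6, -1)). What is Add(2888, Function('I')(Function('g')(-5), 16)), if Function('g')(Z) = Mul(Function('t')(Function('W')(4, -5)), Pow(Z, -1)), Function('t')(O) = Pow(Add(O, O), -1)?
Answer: 3142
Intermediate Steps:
Function('W')(C, d) = Mul(Rational(1, 6), C) (Function('W')(C, d) = Mul(C, Rational(1, 6)) = Mul(Rational(1, 6), C))
Function('t')(O) = Mul(Rational(1, 2), Pow(O, -1)) (Function('t')(O) = Pow(Mul(2, O), -1) = Mul(Rational(1, 2), Pow(O, -1)))
Function('g')(Z) = Mul(Rational(3, 4), Pow(Z, -1)) (Function('g')(Z) = Mul(Mul(Rational(1, 2), Pow(Mul(Rational(1, 6), 4), -1)), Pow(Z, -1)) = Mul(Mul(Rational(1, 2), Pow(Rational(2, 3), -1)), Pow(Z, -1)) = Mul(Mul(Rational(1, 2), Rational(3, 2)), Pow(Z, -1)) = Mul(Rational(3, 4), Pow(Z, -1)))
Function('I')(h, D) = Add(-2, Pow(D, 2))
Add(2888, Function('I')(Function('g')(-5), 16)) = Add(2888, Add(-2, Pow(16, 2))) = Add(2888, Add(-2, 256)) = Add(2888, 254) = 3142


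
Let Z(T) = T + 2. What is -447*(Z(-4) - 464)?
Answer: 208302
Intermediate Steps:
Z(T) = 2 + T
-447*(Z(-4) - 464) = -447*((2 - 4) - 464) = -447*(-2 - 464) = -447*(-466) = 208302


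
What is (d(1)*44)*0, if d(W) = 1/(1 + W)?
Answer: 0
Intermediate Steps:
(d(1)*44)*0 = (44/(1 + 1))*0 = (44/2)*0 = ((1/2)*44)*0 = 22*0 = 0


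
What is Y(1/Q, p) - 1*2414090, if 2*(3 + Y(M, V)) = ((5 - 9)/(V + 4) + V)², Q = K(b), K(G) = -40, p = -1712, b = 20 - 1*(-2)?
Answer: -345923698665/364658 ≈ -9.4863e+5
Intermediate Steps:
b = 22 (b = 20 + 2 = 22)
Q = -40
Y(M, V) = -3 + (V - 4/(4 + V))²/2 (Y(M, V) = -3 + ((5 - 9)/(V + 4) + V)²/2 = -3 + (-4/(4 + V) + V)²/2 = -3 + (V - 4/(4 + V))²/2)
Y(1/Q, p) - 1*2414090 = (-3 + (-4 + (-1712)² + 4*(-1712))²/(2*(4 - 1712)²)) - 1*2414090 = (-3 + (½)*(-4 + 2930944 - 6848)²/(-1708)²) - 2414090 = (-3 + (½)*(1/2917264)*2924092²) - 2414090 = (-3 + (½)*(1/2917264)*8550314024464) - 2414090 = (-3 + 534394626529/364658) - 2414090 = 534393532555/364658 - 2414090 = -345923698665/364658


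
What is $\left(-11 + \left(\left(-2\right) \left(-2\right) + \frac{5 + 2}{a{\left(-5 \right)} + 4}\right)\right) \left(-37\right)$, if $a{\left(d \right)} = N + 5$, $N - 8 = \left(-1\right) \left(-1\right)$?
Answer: $\frac{4403}{18} \approx 244.61$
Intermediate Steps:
$N = 9$ ($N = 8 - -1 = 8 + 1 = 9$)
$a{\left(d \right)} = 14$ ($a{\left(d \right)} = 9 + 5 = 14$)
$\left(-11 + \left(\left(-2\right) \left(-2\right) + \frac{5 + 2}{a{\left(-5 \right)} + 4}\right)\right) \left(-37\right) = \left(-11 + \left(\left(-2\right) \left(-2\right) + \frac{5 + 2}{14 + 4}\right)\right) \left(-37\right) = \left(-11 + \left(4 + \frac{7}{18}\right)\right) \left(-37\right) = \left(-11 + \frac{79}{18}\right) \left(-37\right) = \left(- \frac{119}{18}\right) \left(-37\right) = \frac{4403}{18}$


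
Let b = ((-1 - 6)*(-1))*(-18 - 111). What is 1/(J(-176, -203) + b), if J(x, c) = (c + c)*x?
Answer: 1/70553 ≈ 1.4174e-5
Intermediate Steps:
J(x, c) = 2*c*x (J(x, c) = (2*c)*x = 2*c*x)
b = -903 (b = -7*(-1)*(-129) = 7*(-129) = -903)
1/(J(-176, -203) + b) = 1/(2*(-203)*(-176) - 903) = 1/(71456 - 903) = 1/70553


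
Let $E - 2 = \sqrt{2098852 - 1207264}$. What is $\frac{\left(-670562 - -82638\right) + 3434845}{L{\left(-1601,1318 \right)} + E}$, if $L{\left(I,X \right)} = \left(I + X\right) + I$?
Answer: $- \frac{2678952661}{1325168} - \frac{2846921 \sqrt{222897}}{1325168} \approx -3035.9$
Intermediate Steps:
$L{\left(I,X \right)} = X + 2 I$
$E = 2 + 2 \sqrt{222897}$ ($E = 2 + \sqrt{2098852 - 1207264} = 2 + \sqrt{891588} = 2 + 2 \sqrt{222897} \approx 946.24$)
$\frac{\left(-670562 - -82638\right) + 3434845}{L{\left(-1601,1318 \right)} + E} = \frac{\left(-670562 - -82638\right) + 3434845}{\left(1318 + 2 \left(-1601\right)\right) + \left(2 + 2 \sqrt{222897}\right)} = \frac{\left(-670562 + 82638\right) + 3434845}{\left(1318 - 3202\right) + \left(2 + 2 \sqrt{222897}\right)} = \frac{-587924 + 3434845}{-1884 + \left(2 + 2 \sqrt{222897}\right)} = \frac{2846921}{-1882 + 2 \sqrt{222897}}$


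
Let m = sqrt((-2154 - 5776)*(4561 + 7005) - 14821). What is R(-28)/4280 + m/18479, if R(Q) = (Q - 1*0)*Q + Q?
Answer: 189/1070 + 109*I*sqrt(7721)/18479 ≈ 0.17664 + 0.5183*I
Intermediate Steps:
m = 109*I*sqrt(7721) (m = sqrt(-7930*11566 - 14821) = sqrt(-91718380 - 14821) = sqrt(-91733201) = 109*I*sqrt(7721) ≈ 9577.8*I)
R(Q) = Q + Q**2 (R(Q) = (Q + 0)*Q + Q = Q*Q + Q = Q**2 + Q = Q + Q**2)
R(-28)/4280 + m/18479 = -28*(1 - 28)/4280 + (109*I*sqrt(7721))/18479 = -28*(-27)*(1/4280) + (109*I*sqrt(7721))*(1/18479) = 756*(1/4280) + 109*I*sqrt(7721)/18479 = 189/1070 + 109*I*sqrt(7721)/18479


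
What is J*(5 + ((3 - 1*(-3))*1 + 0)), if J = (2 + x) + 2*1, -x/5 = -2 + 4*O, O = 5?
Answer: -946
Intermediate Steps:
x = -90 (x = -5*(-2 + 4*5) = -5*(-2 + 20) = -5*18 = -90)
J = -86 (J = (2 - 90) + 2*1 = -88 + 2 = -86)
J*(5 + ((3 - 1*(-3))*1 + 0)) = -86*(5 + ((3 - 1*(-3))*1 + 0)) = -86*(5 + ((3 + 3)*1 + 0)) = -86*(5 + (6*1 + 0)) = -86*(5 + (6 + 0)) = -86*(5 + 6) = -86*11 = -946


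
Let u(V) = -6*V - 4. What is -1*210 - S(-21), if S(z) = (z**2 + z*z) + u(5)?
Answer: -1058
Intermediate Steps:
u(V) = -4 - 6*V
S(z) = -34 + 2*z**2 (S(z) = (z**2 + z*z) + (-4 - 6*5) = (z**2 + z**2) + (-4 - 30) = 2*z**2 - 34 = -34 + 2*z**2)
-1*210 - S(-21) = -1*210 - (-34 + 2*(-21)**2) = -210 - (-34 + 2*441) = -210 - (-34 + 882) = -210 - 1*848 = -210 - 848 = -1058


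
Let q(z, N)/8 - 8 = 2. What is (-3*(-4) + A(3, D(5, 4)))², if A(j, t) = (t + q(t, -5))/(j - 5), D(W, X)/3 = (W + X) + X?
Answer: 9025/4 ≈ 2256.3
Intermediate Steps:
q(z, N) = 80 (q(z, N) = 64 + 8*2 = 64 + 16 = 80)
D(W, X) = 3*W + 6*X (D(W, X) = 3*((W + X) + X) = 3*(W + 2*X) = 3*W + 6*X)
A(j, t) = (80 + t)/(-5 + j) (A(j, t) = (t + 80)/(j - 5) = (80 + t)/(-5 + j))
(-3*(-4) + A(3, D(5, 4)))² = (-3*(-4) + (80 + (3*5 + 6*4))/(-5 + 3))² = (12 + (80 + (15 + 24))/(-2))² = (12 - (80 + 39)/2)² = (12 - ½*119)² = (12 - 119/2)² = (-95/2)² = 9025/4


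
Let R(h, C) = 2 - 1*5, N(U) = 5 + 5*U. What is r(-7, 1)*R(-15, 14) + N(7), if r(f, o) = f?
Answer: 61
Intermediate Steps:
R(h, C) = -3 (R(h, C) = 2 - 5 = -3)
r(-7, 1)*R(-15, 14) + N(7) = -7*(-3) + (5 + 5*7) = 21 + (5 + 35) = 21 + 40 = 61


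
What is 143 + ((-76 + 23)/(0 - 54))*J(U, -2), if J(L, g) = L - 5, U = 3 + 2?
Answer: 143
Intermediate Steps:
U = 5
J(L, g) = -5 + L
143 + ((-76 + 23)/(0 - 54))*J(U, -2) = 143 + ((-76 + 23)/(0 - 54))*(-5 + 5) = 143 - 53/(-54)*0 = 143 - 53*(-1/54)*0 = 143 + (53/54)*0 = 143 + 0 = 143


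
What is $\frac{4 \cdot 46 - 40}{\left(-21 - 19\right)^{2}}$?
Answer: $\frac{9}{100} \approx 0.09$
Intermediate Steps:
$\frac{4 \cdot 46 - 40}{\left(-21 - 19\right)^{2}} = \frac{184 - 40}{\left(-40\right)^{2}} = \frac{144}{1600} = 144 \cdot \frac{1}{1600} = \frac{9}{100}$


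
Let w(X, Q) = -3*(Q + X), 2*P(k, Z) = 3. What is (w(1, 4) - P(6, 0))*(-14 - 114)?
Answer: 2112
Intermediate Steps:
P(k, Z) = 3/2 (P(k, Z) = (1/2)*3 = 3/2)
w(X, Q) = -3*Q - 3*X
(w(1, 4) - P(6, 0))*(-14 - 114) = ((-3*4 - 3*1) - 1*3/2)*(-14 - 114) = ((-12 - 3) - 3/2)*(-128) = (-15 - 3/2)*(-128) = -33/2*(-128) = 2112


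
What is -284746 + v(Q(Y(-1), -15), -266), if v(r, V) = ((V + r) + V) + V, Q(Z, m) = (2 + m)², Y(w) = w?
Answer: -285375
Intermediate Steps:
v(r, V) = r + 3*V (v(r, V) = (r + 2*V) + V = r + 3*V)
-284746 + v(Q(Y(-1), -15), -266) = -284746 + ((2 - 15)² + 3*(-266)) = -284746 + ((-13)² - 798) = -284746 + (169 - 798) = -284746 - 629 = -285375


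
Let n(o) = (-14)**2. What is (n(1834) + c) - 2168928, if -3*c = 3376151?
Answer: -9882347/3 ≈ -3.2941e+6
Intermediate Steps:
c = -3376151/3 (c = -1/3*3376151 = -3376151/3 ≈ -1.1254e+6)
n(o) = 196
(n(1834) + c) - 2168928 = (196 - 3376151/3) - 2168928 = -3375563/3 - 2168928 = -9882347/3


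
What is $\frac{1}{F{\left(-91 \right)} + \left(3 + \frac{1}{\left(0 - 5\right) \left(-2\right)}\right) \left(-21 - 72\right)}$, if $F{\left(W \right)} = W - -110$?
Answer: $- \frac{10}{2693} \approx -0.0037133$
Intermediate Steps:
$F{\left(W \right)} = 110 + W$ ($F{\left(W \right)} = W + 110 = 110 + W$)
$\frac{1}{F{\left(-91 \right)} + \left(3 + \frac{1}{\left(0 - 5\right) \left(-2\right)}\right) \left(-21 - 72\right)} = \frac{1}{\left(110 - 91\right) + \left(3 + \frac{1}{\left(0 - 5\right) \left(-2\right)}\right) \left(-21 - 72\right)} = \frac{1}{19 + \left(3 + \frac{1}{\left(-5\right) \left(-2\right)}\right) \left(-21 - 72\right)} = \frac{1}{19 + \left(3 + \frac{1}{10}\right) \left(-93\right)} = \frac{1}{19 + \frac{31}{10} \left(-93\right)} = \frac{1}{19 - \frac{2883}{10}} = \frac{1}{- \frac{2693}{10}} = - \frac{10}{2693}$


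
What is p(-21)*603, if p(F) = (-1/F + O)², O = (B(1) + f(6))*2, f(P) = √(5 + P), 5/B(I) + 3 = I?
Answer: 2024740/49 - 83616*√11/7 ≈ 1703.7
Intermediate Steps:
B(I) = 5/(-3 + I)
O = -5 + 2*√11 (O = (5/(-3 + 1) + √(5 + 6))*2 = (5/(-2) + √11)*2 = (5*(-½) + √11)*2 = (-5/2 + √11)*2 = -5 + 2*√11 ≈ 1.6332)
p(F) = (-5 - 1/F + 2*√11)² (p(F) = (-1/F + (-5 + 2*√11))² = (-5 - 1/F + 2*√11)²)
p(-21)*603 = ((-1 - 21*(-5 + 2*√11))²/(-21)²)*603 = ((-1 + (105 - 42*√11))²/441)*603 = ((104 - 42*√11)²/441)*603 = 67*(104 - 42*√11)²/49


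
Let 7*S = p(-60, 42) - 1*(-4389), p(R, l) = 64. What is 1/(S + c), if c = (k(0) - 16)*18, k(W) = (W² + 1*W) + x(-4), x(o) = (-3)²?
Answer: 7/3571 ≈ 0.0019602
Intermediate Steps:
x(o) = 9
k(W) = 9 + W + W² (k(W) = (W² + 1*W) + 9 = (W² + W) + 9 = (W + W²) + 9 = 9 + W + W²)
c = -126 (c = ((9 + 0 + 0²) - 16)*18 = ((9 + 0 + 0) - 16)*18 = (9 - 16)*18 = -7*18 = -126)
S = 4453/7 (S = (64 - 1*(-4389))/7 = (64 + 4389)/7 = (⅐)*4453 = 4453/7 ≈ 636.14)
1/(S + c) = 1/(4453/7 - 126) = 1/(3571/7) = 7/3571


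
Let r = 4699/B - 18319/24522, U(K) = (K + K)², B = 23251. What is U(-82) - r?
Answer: 15335361553903/570161022 ≈ 26897.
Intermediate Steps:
U(K) = 4*K² (U(K) = (2*K)² = 4*K²)
r = -310706191/570161022 (r = 4699/23251 - 18319/24522 = -310706191/570161022 ≈ -0.54494)
U(-82) - r = 4*(-82)² - 1*(-310706191/570161022) = 4*6724 + 310706191/570161022 = 26896 + 310706191/570161022 = 15335361553903/570161022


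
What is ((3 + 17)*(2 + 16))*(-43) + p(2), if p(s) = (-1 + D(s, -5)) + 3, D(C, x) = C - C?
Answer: -15478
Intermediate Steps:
D(C, x) = 0
p(s) = 2 (p(s) = (-1 + 0) + 3 = -1 + 3 = 2)
((3 + 17)*(2 + 16))*(-43) + p(2) = ((3 + 17)*(2 + 16))*(-43) + 2 = (20*18)*(-43) + 2 = 360*(-43) + 2 = -15480 + 2 = -15478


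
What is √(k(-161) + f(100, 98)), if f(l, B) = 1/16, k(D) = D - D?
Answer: ¼ ≈ 0.25000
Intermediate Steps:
k(D) = 0
f(l, B) = 1/16
√(k(-161) + f(100, 98)) = √(0 + 1/16) = √(1/16) = ¼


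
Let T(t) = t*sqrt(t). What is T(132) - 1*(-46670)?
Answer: 46670 + 264*sqrt(33) ≈ 48187.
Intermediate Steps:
T(t) = t**(3/2)
T(132) - 1*(-46670) = 132**(3/2) - 1*(-46670) = 264*sqrt(33) + 46670 = 46670 + 264*sqrt(33)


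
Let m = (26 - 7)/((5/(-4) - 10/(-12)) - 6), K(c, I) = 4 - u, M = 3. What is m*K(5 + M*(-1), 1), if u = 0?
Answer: -912/77 ≈ -11.844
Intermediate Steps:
K(c, I) = 4 (K(c, I) = 4 - 1*0 = 4 + 0 = 4)
m = -228/77 (m = 19/((5*(-¼) - 10*(-1/12)) - 6) = 19/((-5/4 + ⅚) - 6) = 19/(-5/12 - 6) = 19/(-77/12) = 19*(-12/77) = -228/77 ≈ -2.9610)
m*K(5 + M*(-1), 1) = -228/77*4 = -912/77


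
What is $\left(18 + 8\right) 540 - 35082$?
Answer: $-21042$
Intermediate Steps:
$\left(18 + 8\right) 540 - 35082 = 26 \cdot 540 - 35082 = 14040 - 35082 = -21042$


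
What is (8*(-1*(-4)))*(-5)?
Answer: -160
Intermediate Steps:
(8*(-1*(-4)))*(-5) = (8*4)*(-5) = 32*(-5) = -160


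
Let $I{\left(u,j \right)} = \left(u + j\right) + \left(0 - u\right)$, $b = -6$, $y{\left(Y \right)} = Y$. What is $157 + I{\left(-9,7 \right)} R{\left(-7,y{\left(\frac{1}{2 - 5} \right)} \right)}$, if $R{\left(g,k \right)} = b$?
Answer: $115$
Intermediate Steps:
$I{\left(u,j \right)} = j$ ($I{\left(u,j \right)} = \left(j + u\right) - u = j$)
$R{\left(g,k \right)} = -6$
$157 + I{\left(-9,7 \right)} R{\left(-7,y{\left(\frac{1}{2 - 5} \right)} \right)} = 157 + 7 \left(-6\right) = 157 - 42 = 115$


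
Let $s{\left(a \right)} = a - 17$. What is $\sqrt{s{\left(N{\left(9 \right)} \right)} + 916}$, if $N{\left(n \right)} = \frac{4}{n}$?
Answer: $\frac{\sqrt{8095}}{3} \approx 29.991$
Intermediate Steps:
$s{\left(a \right)} = -17 + a$
$\sqrt{s{\left(N{\left(9 \right)} \right)} + 916} = \sqrt{\left(-17 + \frac{4}{9}\right) + 916} = \sqrt{- \frac{149}{9} + 916} = \sqrt{\frac{8095}{9}} = \frac{\sqrt{8095}}{3}$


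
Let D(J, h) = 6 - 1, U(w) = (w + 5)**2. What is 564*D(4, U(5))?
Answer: 2820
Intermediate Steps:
U(w) = (5 + w)**2
D(J, h) = 5
564*D(4, U(5)) = 564*5 = 2820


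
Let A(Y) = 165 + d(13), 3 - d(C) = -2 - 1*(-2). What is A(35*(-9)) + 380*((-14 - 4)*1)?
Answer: -6672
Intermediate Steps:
d(C) = 3 (d(C) = 3 - (-2 - 1*(-2)) = 3 - (-2 + 2) = 3 - 1*0 = 3 + 0 = 3)
A(Y) = 168 (A(Y) = 165 + 3 = 168)
A(35*(-9)) + 380*((-14 - 4)*1) = 168 + 380*((-14 - 4)*1) = 168 + 380*(-18*1) = 168 + 380*(-18) = 168 - 6840 = -6672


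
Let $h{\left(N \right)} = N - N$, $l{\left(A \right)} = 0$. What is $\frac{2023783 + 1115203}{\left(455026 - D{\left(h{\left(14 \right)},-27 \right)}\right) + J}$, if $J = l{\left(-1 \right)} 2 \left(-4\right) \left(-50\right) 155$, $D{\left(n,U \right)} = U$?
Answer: $\frac{3138986}{455053} \approx 6.8981$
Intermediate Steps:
$h{\left(N \right)} = 0$
$J = 0$ ($J = 0 \cdot 2 \left(-4\right) \left(-50\right) 155 = 0 \left(-4\right) \left(-50\right) 155 = 0 \left(-50\right) 155 = 0 \cdot 155 = 0$)
$\frac{2023783 + 1115203}{\left(455026 - D{\left(h{\left(14 \right)},-27 \right)}\right) + J} = \frac{2023783 + 1115203}{\left(455026 - -27\right) + 0} = \frac{3138986}{\left(455026 + 27\right) + 0} = \frac{3138986}{455053 + 0} = \frac{3138986}{455053}$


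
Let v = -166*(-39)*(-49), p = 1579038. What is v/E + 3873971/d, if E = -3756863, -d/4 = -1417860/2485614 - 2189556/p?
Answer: 1586739250053488046307997/3206376487568755248 ≈ 4.9487e+5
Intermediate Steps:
v = -317226 (v = 6474*(-49) = -317226)
d = 853471762896/109024415537 (d = -4*(-1417860/2485614 - 2189556/1579038) = -4*(-1417860*1/2485614 - 2189556*1/1579038) = -4*(-236310/414269 - 364926/263173) = -4*(-213367940724/109024415537) = 853471762896/109024415537 ≈ 7.8283)
v/E + 3873971/d = -317226/(-3756863) + 3873971/(853471762896/109024415537) = -317226*(-1/3756863) + 3873971*(109024415537/853471762896) = 317226/3756863 + 422357424082287427/853471762896 = 1586739250053488046307997/3206376487568755248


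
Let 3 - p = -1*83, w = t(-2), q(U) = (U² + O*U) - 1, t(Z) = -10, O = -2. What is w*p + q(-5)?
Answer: -826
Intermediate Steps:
q(U) = -1 + U² - 2*U (q(U) = (U² - 2*U) - 1 = -1 + U² - 2*U)
w = -10
p = 86 (p = 3 - (-1)*83 = 3 - 1*(-83) = 3 + 83 = 86)
w*p + q(-5) = -10*86 + (-1 + (-5)² - 2*(-5)) = -860 + (-1 + 25 + 10) = -860 + 34 = -826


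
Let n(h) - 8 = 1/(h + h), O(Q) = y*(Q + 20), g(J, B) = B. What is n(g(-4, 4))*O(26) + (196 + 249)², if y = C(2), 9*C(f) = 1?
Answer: 7130395/36 ≈ 1.9807e+5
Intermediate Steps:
C(f) = ⅑ (C(f) = (⅑)*1 = ⅑)
y = ⅑ ≈ 0.11111
O(Q) = 20/9 + Q/9 (O(Q) = (Q + 20)/9 = (20 + Q)/9 = 20/9 + Q/9)
n(h) = 8 + 1/(2*h) (n(h) = 8 + 1/(h + h) = 8 + 1/(2*h))
n(g(-4, 4))*O(26) + (196 + 249)² = (8 + (½)/4)*(20/9 + (⅑)*26) + (196 + 249)² = (8 + (½)*(¼))*(20/9 + 26/9) + 445² = (8 + ⅛)*(46/9) + 198025 = (65/8)*(46/9) + 198025 = 1495/36 + 198025 = 7130395/36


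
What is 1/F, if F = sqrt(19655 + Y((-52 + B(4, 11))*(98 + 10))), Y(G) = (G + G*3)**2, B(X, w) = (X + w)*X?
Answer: sqrt(11963591)/11963591 ≈ 0.00028911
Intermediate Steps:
B(X, w) = X*(X + w)
Y(G) = 16*G**2 (Y(G) = (G + 3*G)**2 = (4*G)**2 = 16*G**2)
F = sqrt(11963591) (F = sqrt(19655 + 16*((-52 + 4*(4 + 11))*(98 + 10))**2) = sqrt(19655 + 16*((-52 + 4*15)*108)**2) = sqrt(19655 + 16*((-52 + 60)*108)**2) = sqrt(19655 + 16*(8*108)**2) = sqrt(19655 + 16*864**2) = sqrt(19655 + 16*746496) = sqrt(19655 + 11943936) = sqrt(11963591) ≈ 3458.8)
1/F = 1/(sqrt(11963591)) = sqrt(11963591)/11963591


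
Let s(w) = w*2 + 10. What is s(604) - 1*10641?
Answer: -9423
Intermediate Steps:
s(w) = 10 + 2*w (s(w) = 2*w + 10 = 10 + 2*w)
s(604) - 1*10641 = (10 + 2*604) - 1*10641 = (10 + 1208) - 10641 = 1218 - 10641 = -9423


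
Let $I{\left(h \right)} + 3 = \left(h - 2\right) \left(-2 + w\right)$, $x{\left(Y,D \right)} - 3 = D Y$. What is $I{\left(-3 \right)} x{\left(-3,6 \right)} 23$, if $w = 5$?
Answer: $6210$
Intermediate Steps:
$x{\left(Y,D \right)} = 3 + D Y$
$I{\left(h \right)} = -9 + 3 h$ ($I{\left(h \right)} = -3 + \left(h - 2\right) \left(-2 + 5\right) = -3 + \left(-2 + h\right) 3 = -3 + \left(-6 + 3 h\right) = -9 + 3 h$)
$I{\left(-3 \right)} x{\left(-3,6 \right)} 23 = \left(-9 + 3 \left(-3\right)\right) \left(3 + 6 \left(-3\right)\right) 23 = \left(-9 - 9\right) \left(3 - 18\right) 23 = \left(-18\right) \left(-15\right) 23 = 270 \cdot 23 = 6210$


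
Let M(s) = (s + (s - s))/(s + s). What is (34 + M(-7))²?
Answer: 4761/4 ≈ 1190.3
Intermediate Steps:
M(s) = ½ (M(s) = (s + 0)/((2*s)) = s*(1/(2*s)) = ½)
(34 + M(-7))² = (34 + ½)² = (69/2)² = 4761/4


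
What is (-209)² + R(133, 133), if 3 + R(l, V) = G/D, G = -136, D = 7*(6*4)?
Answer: 917221/21 ≈ 43677.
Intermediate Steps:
D = 168 (D = 7*24 = 168)
R(l, V) = -80/21 (R(l, V) = -3 - 136/168 = -3 - 136*1/168 = -3 - 17/21 = -80/21)
(-209)² + R(133, 133) = (-209)² - 80/21 = 43681 - 80/21 = 917221/21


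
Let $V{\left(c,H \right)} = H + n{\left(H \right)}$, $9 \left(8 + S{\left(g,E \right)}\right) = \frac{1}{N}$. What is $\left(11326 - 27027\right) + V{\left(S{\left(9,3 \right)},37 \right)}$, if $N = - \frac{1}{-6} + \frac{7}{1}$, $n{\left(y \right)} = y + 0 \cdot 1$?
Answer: $-15627$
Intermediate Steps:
$n{\left(y \right)} = y$ ($n{\left(y \right)} = y + 0 = y$)
$N = \frac{43}{6}$ ($N = \left(-1\right) \left(- \frac{1}{6}\right) + 7 \cdot 1 = \frac{1}{6} + 7 = \frac{43}{6} \approx 7.1667$)
$S{\left(g,E \right)} = - \frac{1030}{129}$ ($S{\left(g,E \right)} = -8 + \frac{1}{9 \cdot \frac{43}{6}} = -8 + \frac{1}{9} \cdot \frac{6}{43} = -8 + \frac{2}{129} = - \frac{1030}{129}$)
$V{\left(c,H \right)} = 2 H$ ($V{\left(c,H \right)} = H + H = 2 H$)
$\left(11326 - 27027\right) + V{\left(S{\left(9,3 \right)},37 \right)} = \left(11326 - 27027\right) + 2 \cdot 37 = -15701 + 74 = -15627$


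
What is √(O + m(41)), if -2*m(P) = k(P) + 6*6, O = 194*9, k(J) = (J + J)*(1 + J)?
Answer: √6 ≈ 2.4495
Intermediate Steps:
k(J) = 2*J*(1 + J) (k(J) = (2*J)*(1 + J) = 2*J*(1 + J))
O = 1746
m(P) = -18 - P*(1 + P) (m(P) = -(2*P*(1 + P) + 6*6)/2 = -(2*P*(1 + P) + 36)/2 = -(36 + 2*P*(1 + P))/2 = -18 - P*(1 + P))
√(O + m(41)) = √(1746 + (-18 - 1*41*(1 + 41))) = √(1746 + (-18 - 1*41*42)) = √(1746 + (-18 - 1722)) = √(1746 - 1740) = √6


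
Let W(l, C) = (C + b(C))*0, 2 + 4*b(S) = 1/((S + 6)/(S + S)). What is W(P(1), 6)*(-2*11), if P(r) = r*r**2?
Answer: 0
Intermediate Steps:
P(r) = r**3
b(S) = -1/2 + S/(2*(6 + S)) (b(S) = -1/2 + 1/(4*(((S + 6)/(S + S)))) = -1/2 + 1/(4*(((6 + S)/((2*S))))) = -1/2 + 1/(4*(((6 + S)*(1/(2*S))))) = -1/2 + 1/(4*(((6 + S)/(2*S)))) = -1/2 + (2*S/(6 + S))/4 = -1/2 + S/(2*(6 + S)))
W(l, C) = 0 (W(l, C) = (C - 3/(6 + C))*0 = 0)
W(P(1), 6)*(-2*11) = 0*(-2*11) = 0*(-22) = 0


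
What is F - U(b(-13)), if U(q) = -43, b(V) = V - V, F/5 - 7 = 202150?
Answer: 1010828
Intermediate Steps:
F = 1010785 (F = 35 + 5*202150 = 35 + 1010750 = 1010785)
b(V) = 0
F - U(b(-13)) = 1010785 - 1*(-43) = 1010785 + 43 = 1010828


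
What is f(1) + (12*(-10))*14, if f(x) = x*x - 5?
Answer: -1684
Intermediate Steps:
f(x) = -5 + x² (f(x) = x² - 5 = -5 + x²)
f(1) + (12*(-10))*14 = (-5 + 1²) + (12*(-10))*14 = (-5 + 1) - 120*14 = -4 - 1680 = -1684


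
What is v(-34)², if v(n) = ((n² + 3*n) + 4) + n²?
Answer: 4901796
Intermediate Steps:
v(n) = 4 + 2*n² + 3*n (v(n) = (4 + n² + 3*n) + n² = 4 + 2*n² + 3*n)
v(-34)² = (4 + 2*(-34)² + 3*(-34))² = (4 + 2*1156 - 102)² = (4 + 2312 - 102)² = 2214² = 4901796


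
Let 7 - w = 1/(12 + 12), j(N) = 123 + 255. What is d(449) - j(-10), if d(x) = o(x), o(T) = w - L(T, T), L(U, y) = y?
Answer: -19681/24 ≈ -820.04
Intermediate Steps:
j(N) = 378
w = 167/24 (w = 7 - 1/(12 + 12) = 7 - 1/24 = 167/24 ≈ 6.9583)
o(T) = 167/24 - T
d(x) = 167/24 - x
d(449) - j(-10) = (167/24 - 1*449) - 1*378 = (167/24 - 449) - 378 = -10609/24 - 378 = -19681/24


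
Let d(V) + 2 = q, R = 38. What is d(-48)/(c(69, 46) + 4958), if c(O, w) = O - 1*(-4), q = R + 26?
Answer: 62/5031 ≈ 0.012324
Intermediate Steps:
q = 64 (q = 38 + 26 = 64)
c(O, w) = 4 + O (c(O, w) = O + 4 = 4 + O)
d(V) = 62 (d(V) = -2 + 64 = 62)
d(-48)/(c(69, 46) + 4958) = 62/((4 + 69) + 4958) = 62/(73 + 4958) = 62/5031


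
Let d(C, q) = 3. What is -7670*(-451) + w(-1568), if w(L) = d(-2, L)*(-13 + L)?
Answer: 3454427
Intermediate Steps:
w(L) = -39 + 3*L (w(L) = 3*(-13 + L) = -39 + 3*L)
-7670*(-451) + w(-1568) = -7670*(-451) + (-39 + 3*(-1568)) = 3459170 + (-39 - 4704) = 3459170 - 4743 = 3454427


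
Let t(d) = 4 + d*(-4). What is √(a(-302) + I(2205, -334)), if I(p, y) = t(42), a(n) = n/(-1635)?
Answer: I*√437915130/1635 ≈ 12.799*I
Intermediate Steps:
t(d) = 4 - 4*d
a(n) = -n/1635 (a(n) = n*(-1/1635) = -n/1635)
I(p, y) = -164 (I(p, y) = 4 - 4*42 = 4 - 168 = -164)
√(a(-302) + I(2205, -334)) = √(-1/1635*(-302) - 164) = √(302/1635 - 164) = √(-267838/1635) = I*√437915130/1635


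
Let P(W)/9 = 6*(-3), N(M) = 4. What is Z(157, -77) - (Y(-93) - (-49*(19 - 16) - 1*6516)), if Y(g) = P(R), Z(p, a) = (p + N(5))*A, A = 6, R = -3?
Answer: -5535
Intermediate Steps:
Z(p, a) = 24 + 6*p (Z(p, a) = (p + 4)*6 = (4 + p)*6 = 24 + 6*p)
P(W) = -162 (P(W) = 9*(6*(-3)) = 9*(-18) = -162)
Y(g) = -162
Z(157, -77) - (Y(-93) - (-49*(19 - 16) - 1*6516)) = (24 + 6*157) - (-162 - (-49*(19 - 16) - 1*6516)) = (24 + 942) - (-162 - (-49*3 - 6516)) = 966 - (-162 - (-147 - 6516)) = 966 - (-162 - 1*(-6663)) = 966 - (-162 + 6663) = 966 - 1*6501 = 966 - 6501 = -5535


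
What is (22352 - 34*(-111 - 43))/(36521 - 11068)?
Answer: 27588/25453 ≈ 1.0839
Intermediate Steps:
(22352 - 34*(-111 - 43))/(36521 - 11068) = (22352 - 34*(-154))/25453 = (22352 + 5236)*(1/25453) = 27588*(1/25453) = 27588/25453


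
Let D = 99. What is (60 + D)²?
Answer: 25281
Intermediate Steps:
(60 + D)² = (60 + 99)² = 159² = 25281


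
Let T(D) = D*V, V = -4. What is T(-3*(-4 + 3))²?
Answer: 144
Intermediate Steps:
T(D) = -4*D (T(D) = D*(-4) = -4*D)
T(-3*(-4 + 3))² = (-(-12)*(-4 + 3))² = (-(-12)*(-1))² = (-4*3)² = (-12)² = 144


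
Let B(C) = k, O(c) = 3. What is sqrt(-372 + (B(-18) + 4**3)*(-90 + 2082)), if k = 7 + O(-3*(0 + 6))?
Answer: 2*sqrt(36759) ≈ 383.45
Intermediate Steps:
k = 10 (k = 7 + 3 = 10)
B(C) = 10
sqrt(-372 + (B(-18) + 4**3)*(-90 + 2082)) = sqrt(-372 + (10 + 4**3)*(-90 + 2082)) = sqrt(-372 + (10 + 64)*1992) = sqrt(-372 + 74*1992) = sqrt(-372 + 147408) = sqrt(147036) = 2*sqrt(36759)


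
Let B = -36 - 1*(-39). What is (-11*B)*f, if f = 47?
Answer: -1551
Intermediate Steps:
B = 3 (B = -36 + 39 = 3)
(-11*B)*f = -11*3*47 = -33*47 = -1551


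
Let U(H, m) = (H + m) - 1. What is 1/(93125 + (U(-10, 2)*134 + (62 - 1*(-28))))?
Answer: 1/92009 ≈ 1.0869e-5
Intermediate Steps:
U(H, m) = -1 + H + m
1/(93125 + (U(-10, 2)*134 + (62 - 1*(-28)))) = 1/(93125 + ((-1 - 10 + 2)*134 + (62 - 1*(-28)))) = 1/(93125 + (-9*134 + (62 + 28))) = 1/(93125 + (-1206 + 90)) = 1/(93125 - 1116) = 1/92009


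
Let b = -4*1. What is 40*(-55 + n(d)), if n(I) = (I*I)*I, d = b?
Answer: -4760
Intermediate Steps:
b = -4
d = -4
n(I) = I³ (n(I) = I²*I = I³)
40*(-55 + n(d)) = 40*(-55 + (-4)³) = 40*(-55 - 64) = 40*(-119) = -4760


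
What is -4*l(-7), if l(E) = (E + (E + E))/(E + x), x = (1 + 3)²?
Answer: 28/3 ≈ 9.3333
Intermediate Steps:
x = 16 (x = 4² = 16)
l(E) = 3*E/(16 + E) (l(E) = (E + (E + E))/(E + 16) = (E + 2*E)/(16 + E) = (3*E)/(16 + E) = 3*E/(16 + E))
-4*l(-7) = -12*(-7)/(16 - 7) = -12*(-7)/9 = -4*(-7/3) = 28/3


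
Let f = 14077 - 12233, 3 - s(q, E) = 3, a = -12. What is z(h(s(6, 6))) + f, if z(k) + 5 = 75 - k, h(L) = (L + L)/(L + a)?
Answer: 1914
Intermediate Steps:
s(q, E) = 0 (s(q, E) = 3 - 1*3 = 3 - 3 = 0)
h(L) = 2*L/(-12 + L) (h(L) = (L + L)/(L - 12) = (2*L)/(-12 + L) = 2*L/(-12 + L))
f = 1844
z(k) = 70 - k (z(k) = -5 + (75 - k) = 70 - k)
z(h(s(6, 6))) + f = (70 - 2*0/(-12 + 0)) + 1844 = (70 - 2*0/(-12)) + 1844 = (70 - 2*0*(-1)/12) + 1844 = (70 - 1*0) + 1844 = (70 + 0) + 1844 = 70 + 1844 = 1914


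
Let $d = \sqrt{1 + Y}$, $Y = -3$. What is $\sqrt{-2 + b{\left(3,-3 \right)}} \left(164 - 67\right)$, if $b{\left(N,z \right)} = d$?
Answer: $97 \sqrt{-2 + i \sqrt{2}} \approx 45.985 + 144.68 i$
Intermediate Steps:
$d = i \sqrt{2}$ ($d = \sqrt{1 - 3} = \sqrt{-2} = i \sqrt{2} \approx 1.4142 i$)
$b{\left(N,z \right)} = i \sqrt{2}$
$\sqrt{-2 + b{\left(3,-3 \right)}} \left(164 - 67\right) = \sqrt{-2 + i \sqrt{2}} \left(164 - 67\right) = \sqrt{-2 + i \sqrt{2}} \cdot 97 = 97 \sqrt{-2 + i \sqrt{2}}$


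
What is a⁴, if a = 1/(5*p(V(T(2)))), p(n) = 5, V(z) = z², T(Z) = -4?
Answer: 1/390625 ≈ 2.5600e-6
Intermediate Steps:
a = 1/25 (a = 1/(5*5) = 1/25 ≈ 0.040000)
a⁴ = (1/25)⁴ = 1/390625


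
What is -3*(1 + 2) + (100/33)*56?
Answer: 5303/33 ≈ 160.70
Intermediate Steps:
-3*(1 + 2) + (100/33)*56 = -3*3 + (100*(1/33))*56 = -9 + (100/33)*56 = -9 + 5600/33 = 5303/33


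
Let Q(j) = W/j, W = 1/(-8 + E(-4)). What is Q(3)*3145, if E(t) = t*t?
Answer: 3145/24 ≈ 131.04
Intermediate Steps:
E(t) = t²
W = ⅛ (W = 1/(-8 + (-4)²) = 1/(-8 + 16) = 1/8 = ⅛ ≈ 0.12500)
Q(j) = 1/(8*j)
Q(3)*3145 = ((⅛)/3)*3145 = ((⅛)*(⅓))*3145 = (1/24)*3145 = 3145/24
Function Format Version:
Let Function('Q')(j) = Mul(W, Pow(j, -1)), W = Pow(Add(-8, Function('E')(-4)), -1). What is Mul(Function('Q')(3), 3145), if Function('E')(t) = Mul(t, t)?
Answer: Rational(3145, 24) ≈ 131.04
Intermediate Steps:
Function('E')(t) = Pow(t, 2)
W = Rational(1, 8) (W = Pow(Add(-8, Pow(-4, 2)), -1) = Pow(Add(-8, 16), -1) = Pow(8, -1) = Rational(1, 8) ≈ 0.12500)
Function('Q')(j) = Mul(Rational(1, 8), Pow(j, -1))
Mul(Function('Q')(3), 3145) = Mul(Mul(Rational(1, 8), Pow(3, -1)), 3145) = Mul(Mul(Rational(1, 8), Rational(1, 3)), 3145) = Mul(Rational(1, 24), 3145) = Rational(3145, 24)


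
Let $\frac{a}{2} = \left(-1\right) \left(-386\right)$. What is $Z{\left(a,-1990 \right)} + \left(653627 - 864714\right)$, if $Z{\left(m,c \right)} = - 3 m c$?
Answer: $4397753$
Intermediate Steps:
$a = 772$ ($a = 2 \left(\left(-1\right) \left(-386\right)\right) = 2 \cdot 386 = 772$)
$Z{\left(m,c \right)} = - 3 c m$
$Z{\left(a,-1990 \right)} + \left(653627 - 864714\right) = \left(-3\right) \left(-1990\right) 772 + \left(653627 - 864714\right) = 4608840 - 211087 = 4397753$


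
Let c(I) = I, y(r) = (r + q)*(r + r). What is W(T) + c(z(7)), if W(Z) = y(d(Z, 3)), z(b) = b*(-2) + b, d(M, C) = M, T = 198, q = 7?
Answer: 81173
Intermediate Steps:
z(b) = -b (z(b) = -2*b + b = -b)
y(r) = 2*r*(7 + r) (y(r) = (r + 7)*(r + r) = (7 + r)*(2*r) = 2*r*(7 + r))
W(Z) = 2*Z*(7 + Z)
W(T) + c(z(7)) = 2*198*(7 + 198) - 1*7 = 2*198*205 - 7 = 81180 - 7 = 81173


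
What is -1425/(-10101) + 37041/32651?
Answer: 140226272/109935917 ≈ 1.2755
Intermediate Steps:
-1425/(-10101) + 37041/32651 = -1425*(-1/10101) + 37041*(1/32651) = 475/3367 + 37041/32651 = 140226272/109935917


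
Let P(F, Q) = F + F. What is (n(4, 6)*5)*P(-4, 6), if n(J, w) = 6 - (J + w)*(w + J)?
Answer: 3760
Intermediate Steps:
P(F, Q) = 2*F
n(J, w) = 6 - (J + w)² (n(J, w) = 6 - (J + w)*(J + w) = 6 - (J + w)²)
(n(4, 6)*5)*P(-4, 6) = ((6 - (4 + 6)²)*5)*(2*(-4)) = ((6 - 1*10²)*5)*(-8) = ((6 - 1*100)*5)*(-8) = ((6 - 100)*5)*(-8) = -94*5*(-8) = -470*(-8) = 3760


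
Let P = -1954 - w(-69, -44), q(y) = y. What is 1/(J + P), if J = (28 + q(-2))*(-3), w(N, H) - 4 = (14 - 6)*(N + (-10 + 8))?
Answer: -1/1468 ≈ -0.00068120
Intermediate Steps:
w(N, H) = -12 + 8*N (w(N, H) = 4 + (14 - 6)*(N + (-10 + 8)) = 4 + 8*(N - 2) = 4 + 8*(-2 + N) = 4 + (-16 + 8*N) = -12 + 8*N)
P = -1390 (P = -1954 - (-12 + 8*(-69)) = -1954 - (-12 - 552) = -1954 - 1*(-564) = -1954 + 564 = -1390)
J = -78 (J = (28 - 2)*(-3) = 26*(-3) = -78)
1/(J + P) = 1/(-78 - 1390) = 1/(-1468) = -1/1468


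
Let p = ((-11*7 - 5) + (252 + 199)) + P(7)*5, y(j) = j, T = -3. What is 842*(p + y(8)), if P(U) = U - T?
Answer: 359534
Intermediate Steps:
P(U) = 3 + U (P(U) = U - 1*(-3) = U + 3 = 3 + U)
p = 419 (p = ((-11*7 - 5) + (252 + 199)) + (3 + 7)*5 = ((-77 - 5) + 451) + 10*5 = (-82 + 451) + 50 = 369 + 50 = 419)
842*(p + y(8)) = 842*(419 + 8) = 842*427 = 359534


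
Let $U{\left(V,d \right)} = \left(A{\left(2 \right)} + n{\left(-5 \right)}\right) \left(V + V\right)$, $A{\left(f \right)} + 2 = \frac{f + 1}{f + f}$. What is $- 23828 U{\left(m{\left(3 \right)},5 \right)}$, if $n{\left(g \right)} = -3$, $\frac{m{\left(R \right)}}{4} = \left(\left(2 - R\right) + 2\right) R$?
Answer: $2430456$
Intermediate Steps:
$m{\left(R \right)} = 4 R \left(4 - R\right)$ ($m{\left(R \right)} = 4 \left(\left(2 - R\right) + 2\right) R = 4 \left(4 - R\right) R = 4 R \left(4 - R\right)$)
$A{\left(f \right)} = -2 + \frac{1 + f}{2 f}$ ($A{\left(f \right)} = -2 + \frac{f + 1}{f + f} = -2 + \frac{1 + f}{2 f}$)
$U{\left(V,d \right)} = - \frac{17 V}{2}$ ($U{\left(V,d \right)} = \left(\frac{1 - 6}{2 \cdot 2} - 3\right) \left(V + V\right) = \left(\frac{1}{2} \cdot \frac{1}{2} \left(1 - 6\right) - 3\right) 2 V = \left(\frac{1}{2} \cdot \frac{1}{2} \left(-5\right) - 3\right) 2 V = \left(- \frac{5}{4} - 3\right) 2 V = - \frac{17 \cdot 2 V}{4} = - \frac{17 V}{2}$)
$- 23828 U{\left(m{\left(3 \right)},5 \right)} = - 23828 \left(- \frac{17 \cdot 4 \cdot 3 \left(4 - 3\right)}{2}\right) = - 23828 \left(- \frac{17 \cdot 4 \cdot 3 \cdot 1}{2}\right) = - 23828 \left(\left(- \frac{17}{2}\right) 12\right) = \left(-23828\right) \left(-102\right) = 2430456$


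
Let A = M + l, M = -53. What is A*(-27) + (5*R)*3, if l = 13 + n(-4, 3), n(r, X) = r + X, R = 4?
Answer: 1167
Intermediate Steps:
n(r, X) = X + r
l = 12 (l = 13 + (3 - 4) = 13 - 1 = 12)
A = -41 (A = -53 + 12 = -41)
A*(-27) + (5*R)*3 = -41*(-27) + (5*4)*3 = 1107 + 20*3 = 1107 + 60 = 1167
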